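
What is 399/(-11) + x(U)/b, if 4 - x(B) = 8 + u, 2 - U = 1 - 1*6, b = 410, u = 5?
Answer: -163689/4510 ≈ -36.295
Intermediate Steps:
U = 7 (U = 2 - (1 - 1*6) = 2 - (1 - 6) = 2 - 1*(-5) = 2 + 5 = 7)
x(B) = -9 (x(B) = 4 - (8 + 5) = 4 - 1*13 = 4 - 13 = -9)
399/(-11) + x(U)/b = 399/(-11) - 9/410 = 399*(-1/11) - 9*1/410 = -399/11 - 9/410 = -163689/4510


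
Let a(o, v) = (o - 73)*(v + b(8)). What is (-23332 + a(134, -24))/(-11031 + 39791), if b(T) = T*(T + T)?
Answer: -4247/7190 ≈ -0.59068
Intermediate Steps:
b(T) = 2*T² (b(T) = T*(2*T) = 2*T²)
a(o, v) = (-73 + o)*(128 + v) (a(o, v) = (o - 73)*(v + 2*8²) = (-73 + o)*(v + 2*64) = (-73 + o)*(v + 128) = (-73 + o)*(128 + v))
(-23332 + a(134, -24))/(-11031 + 39791) = (-23332 + (-9344 - 73*(-24) + 128*134 + 134*(-24)))/(-11031 + 39791) = (-23332 + (-9344 + 1752 + 17152 - 3216))/28760 = (-23332 + 6344)*(1/28760) = -16988*1/28760 = -4247/7190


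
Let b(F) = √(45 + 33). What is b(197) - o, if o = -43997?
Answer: 43997 + √78 ≈ 44006.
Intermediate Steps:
b(F) = √78
b(197) - o = √78 - 1*(-43997) = √78 + 43997 = 43997 + √78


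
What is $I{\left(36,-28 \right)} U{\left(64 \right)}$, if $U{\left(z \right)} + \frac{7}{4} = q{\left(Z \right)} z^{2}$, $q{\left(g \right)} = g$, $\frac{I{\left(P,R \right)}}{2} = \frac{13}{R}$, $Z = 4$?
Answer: $- \frac{851877}{56} \approx -15212.0$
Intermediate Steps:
$I{\left(P,R \right)} = \frac{26}{R}$ ($I{\left(P,R \right)} = 2 \frac{13}{R} = \frac{26}{R}$)
$U{\left(z \right)} = - \frac{7}{4} + 4 z^{2}$
$I{\left(36,-28 \right)} U{\left(64 \right)} = \frac{26}{-28} \left(- \frac{7}{4} + 4 \cdot 64^{2}\right) = 26 \left(- \frac{1}{28}\right) \left(- \frac{7}{4} + 4 \cdot 4096\right) = - \frac{13 \left(- \frac{7}{4} + 16384\right)}{14} = \left(- \frac{13}{14}\right) \frac{65529}{4} = - \frac{851877}{56}$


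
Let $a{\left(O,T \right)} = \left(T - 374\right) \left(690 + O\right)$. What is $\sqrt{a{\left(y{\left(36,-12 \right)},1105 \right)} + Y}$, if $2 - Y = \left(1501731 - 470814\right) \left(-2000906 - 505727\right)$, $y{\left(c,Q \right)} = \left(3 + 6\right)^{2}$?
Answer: $8 \sqrt{40377049001} \approx 1.6075 \cdot 10^{6}$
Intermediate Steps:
$y{\left(c,Q \right)} = 81$ ($y{\left(c,Q \right)} = 9^{2} = 81$)
$a{\left(O,T \right)} = \left(-374 + T\right) \left(690 + O\right)$
$Y = 2584130572463$ ($Y = 2 - \left(1501731 - 470814\right) \left(-2000906 - 505727\right) = 2 - 1030917 \left(-2506633\right) = 2 - -2584130572461 = 2 + 2584130572461 = 2584130572463$)
$\sqrt{a{\left(y{\left(36,-12 \right)},1105 \right)} + Y} = \sqrt{\left(-258060 - 30294 + 690 \cdot 1105 + 81 \cdot 1105\right) + 2584130572463} = \sqrt{\left(-258060 - 30294 + 762450 + 89505\right) + 2584130572463} = \sqrt{563601 + 2584130572463} = \sqrt{2584131136064} = 8 \sqrt{40377049001}$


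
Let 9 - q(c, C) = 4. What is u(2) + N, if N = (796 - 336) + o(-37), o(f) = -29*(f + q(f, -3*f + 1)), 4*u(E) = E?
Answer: 2777/2 ≈ 1388.5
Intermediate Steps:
q(c, C) = 5 (q(c, C) = 9 - 1*4 = 9 - 4 = 5)
u(E) = E/4
o(f) = -145 - 29*f (o(f) = -29*(f + 5) = -29*(5 + f) = -145 - 29*f)
N = 1388 (N = (796 - 336) + (-145 - 29*(-37)) = 460 + (-145 + 1073) = 460 + 928 = 1388)
u(2) + N = (1/4)*2 + 1388 = 1/2 + 1388 = 2777/2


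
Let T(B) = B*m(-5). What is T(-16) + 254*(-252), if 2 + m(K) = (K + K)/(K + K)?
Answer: -63992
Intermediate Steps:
m(K) = -1 (m(K) = -2 + (K + K)/(K + K) = -2 + (2*K)/((2*K)) = -2 + (2*K)*(1/(2*K)) = -2 + 1 = -1)
T(B) = -B (T(B) = B*(-1) = -B)
T(-16) + 254*(-252) = -1*(-16) + 254*(-252) = 16 - 64008 = -63992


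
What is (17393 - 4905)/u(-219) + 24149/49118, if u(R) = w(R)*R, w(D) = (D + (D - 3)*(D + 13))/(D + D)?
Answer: 56728405/54524574 ≈ 1.0404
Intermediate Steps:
w(D) = (D + (-3 + D)*(13 + D))/(2*D) (w(D) = (D + (-3 + D)*(13 + D))/((2*D)) = (D + (-3 + D)*(13 + D))*(1/(2*D)) = (D + (-3 + D)*(13 + D))/(2*D))
u(R) = -39/2 + R*(11 + R)/2 (u(R) = ((-39 + R*(11 + R))/(2*R))*R = -39/2 + R*(11 + R)/2)
(17393 - 4905)/u(-219) + 24149/49118 = (17393 - 4905)/(-39/2 + (½)*(-219)*(11 - 219)) + 24149/49118 = 12488/(-39/2 + (½)*(-219)*(-208)) + 24149*(1/49118) = 12488/(-39/2 + 22776) + 589/1198 = 12488/(45513/2) + 589/1198 = 12488*(2/45513) + 589/1198 = 24976/45513 + 589/1198 = 56728405/54524574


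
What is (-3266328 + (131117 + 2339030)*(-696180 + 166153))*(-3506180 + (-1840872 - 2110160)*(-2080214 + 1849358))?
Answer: -1194185848258763171791964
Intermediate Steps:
(-3266328 + (131117 + 2339030)*(-696180 + 166153))*(-3506180 + (-1840872 - 2110160)*(-2080214 + 1849358)) = (-3266328 + 2470147*(-530027))*(-3506180 - 3951032*(-230856)) = (-3266328 - 1309244603969)*(-3506180 + 912119443392) = -1309247870297*912115937212 = -1194185848258763171791964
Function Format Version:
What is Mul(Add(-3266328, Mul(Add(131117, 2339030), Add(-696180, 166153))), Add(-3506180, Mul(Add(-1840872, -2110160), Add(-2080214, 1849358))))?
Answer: -1194185848258763171791964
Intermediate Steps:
Mul(Add(-3266328, Mul(Add(131117, 2339030), Add(-696180, 166153))), Add(-3506180, Mul(Add(-1840872, -2110160), Add(-2080214, 1849358)))) = Mul(Add(-3266328, Mul(2470147, -530027)), Add(-3506180, Mul(-3951032, -230856))) = Mul(Add(-3266328, -1309244603969), Add(-3506180, 912119443392)) = Mul(-1309247870297, 912115937212) = -1194185848258763171791964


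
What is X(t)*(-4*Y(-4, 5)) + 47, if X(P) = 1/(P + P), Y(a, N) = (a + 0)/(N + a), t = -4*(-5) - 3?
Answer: 807/17 ≈ 47.471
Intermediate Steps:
t = 17 (t = 20 - 3 = 17)
Y(a, N) = a/(N + a)
X(P) = 1/(2*P)
X(t)*(-4*Y(-4, 5)) + 47 = ((½)/17)*(-(-16)/(5 - 4)) + 47 = ((½)*(1/17))*(-(-16)/1) + 47 = (-(-16))/34 + 47 = (-4*(-4))/34 + 47 = (1/34)*16 + 47 = 8/17 + 47 = 807/17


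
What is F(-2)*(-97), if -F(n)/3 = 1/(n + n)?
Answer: -291/4 ≈ -72.750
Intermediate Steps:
F(n) = -3/(2*n) (F(n) = -3/(n + n) = -3*1/(2*n) = -3/(2*n))
F(-2)*(-97) = -3/2/(-2)*(-97) = -3/2*(-½)*(-97) = (¾)*(-97) = -291/4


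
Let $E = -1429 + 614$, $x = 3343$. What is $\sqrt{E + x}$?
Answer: $4 \sqrt{158} \approx 50.279$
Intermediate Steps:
$E = -815$
$\sqrt{E + x} = \sqrt{-815 + 3343} = \sqrt{2528} = 4 \sqrt{158}$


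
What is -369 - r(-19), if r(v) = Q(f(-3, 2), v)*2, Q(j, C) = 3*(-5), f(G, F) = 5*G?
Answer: -339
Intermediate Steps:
Q(j, C) = -15
r(v) = -30 (r(v) = -15*2 = -30)
-369 - r(-19) = -369 - 1*(-30) = -369 + 30 = -339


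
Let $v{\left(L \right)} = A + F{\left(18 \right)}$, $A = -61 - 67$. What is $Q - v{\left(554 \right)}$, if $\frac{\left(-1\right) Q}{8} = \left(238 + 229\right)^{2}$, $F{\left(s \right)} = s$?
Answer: $-1744602$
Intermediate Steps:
$A = -128$
$v{\left(L \right)} = -110$ ($v{\left(L \right)} = -128 + 18 = -110$)
$Q = -1744712$ ($Q = - 8 \left(238 + 229\right)^{2} = - 8 \cdot 467^{2} = \left(-8\right) 218089 = -1744712$)
$Q - v{\left(554 \right)} = -1744712 - -110 = -1744712 + 110 = -1744602$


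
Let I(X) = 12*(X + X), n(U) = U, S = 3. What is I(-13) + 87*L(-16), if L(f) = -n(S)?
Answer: -573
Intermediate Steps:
I(X) = 24*X (I(X) = 12*(2*X) = 24*X)
L(f) = -3 (L(f) = -1*3 = -3)
I(-13) + 87*L(-16) = 24*(-13) + 87*(-3) = -312 - 261 = -573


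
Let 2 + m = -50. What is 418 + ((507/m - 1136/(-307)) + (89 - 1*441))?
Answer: 73619/1228 ≈ 59.950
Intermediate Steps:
m = -52 (m = -2 - 50 = -52)
418 + ((507/m - 1136/(-307)) + (89 - 1*441)) = 418 + ((507/(-52) - 1136/(-307)) + (89 - 1*441)) = 418 + ((507*(-1/52) - 1136*(-1/307)) + (89 - 441)) = 418 + ((-39/4 + 1136/307) - 352) = 418 + (-7429/1228 - 352) = 418 - 439685/1228 = 73619/1228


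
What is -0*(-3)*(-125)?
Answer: 0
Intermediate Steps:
-0*(-3)*(-125) = -47*0*(-125) = 0*(-125) = 0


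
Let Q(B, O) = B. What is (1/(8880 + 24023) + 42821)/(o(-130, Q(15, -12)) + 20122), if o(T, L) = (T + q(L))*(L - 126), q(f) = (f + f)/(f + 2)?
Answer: 11975984594/9608564381 ≈ 1.2464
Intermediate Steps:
q(f) = 2*f/(2 + f) (q(f) = (2*f)/(2 + f) = 2*f/(2 + f))
o(T, L) = (-126 + L)*(T + 2*L/(2 + L)) (o(T, L) = (T + 2*L/(2 + L))*(L - 126) = (T + 2*L/(2 + L))*(-126 + L) = (-126 + L)*(T + 2*L/(2 + L)))
(1/(8880 + 24023) + 42821)/(o(-130, Q(15, -12)) + 20122) = (1/(8880 + 24023) + 42821)/((-252*15 + 2*15² - 130*(-126 + 15)*(2 + 15))/(2 + 15) + 20122) = (1/32903 + 42821)/((-3780 + 2*225 - 130*(-111)*17)/17 + 20122) = (1/32903 + 42821)/((-3780 + 450 + 245310)/17 + 20122) = 1408939364/(32903*((1/17)*241980 + 20122)) = 1408939364/(32903*(241980/17 + 20122)) = 1408939364/(32903*(584054/17)) = (1408939364/32903)*(17/584054) = 11975984594/9608564381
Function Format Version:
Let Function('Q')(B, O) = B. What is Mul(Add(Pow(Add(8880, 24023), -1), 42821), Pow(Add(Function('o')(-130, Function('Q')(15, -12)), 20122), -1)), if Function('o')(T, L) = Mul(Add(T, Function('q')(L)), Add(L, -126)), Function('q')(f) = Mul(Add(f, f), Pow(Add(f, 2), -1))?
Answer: Rational(11975984594, 9608564381) ≈ 1.2464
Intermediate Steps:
Function('q')(f) = Mul(2, f, Pow(Add(2, f), -1)) (Function('q')(f) = Mul(Mul(2, f), Pow(Add(2, f), -1)) = Mul(2, f, Pow(Add(2, f), -1)))
Function('o')(T, L) = Mul(Add(-126, L), Add(T, Mul(2, L, Pow(Add(2, L), -1)))) (Function('o')(T, L) = Mul(Add(T, Mul(2, L, Pow(Add(2, L), -1))), Add(L, -126)) = Mul(Add(T, Mul(2, L, Pow(Add(2, L), -1))), Add(-126, L)) = Mul(Add(-126, L), Add(T, Mul(2, L, Pow(Add(2, L), -1)))))
Mul(Add(Pow(Add(8880, 24023), -1), 42821), Pow(Add(Function('o')(-130, Function('Q')(15, -12)), 20122), -1)) = Mul(Add(Pow(Add(8880, 24023), -1), 42821), Pow(Add(Mul(Pow(Add(2, 15), -1), Add(Mul(-252, 15), Mul(2, Pow(15, 2)), Mul(-130, Add(-126, 15), Add(2, 15)))), 20122), -1)) = Mul(Add(Pow(32903, -1), 42821), Pow(Add(Mul(Pow(17, -1), Add(-3780, Mul(2, 225), Mul(-130, -111, 17))), 20122), -1)) = Mul(Add(Rational(1, 32903), 42821), Pow(Add(Mul(Rational(1, 17), Add(-3780, 450, 245310)), 20122), -1)) = Mul(Rational(1408939364, 32903), Pow(Add(Mul(Rational(1, 17), 241980), 20122), -1)) = Mul(Rational(1408939364, 32903), Pow(Add(Rational(241980, 17), 20122), -1)) = Mul(Rational(1408939364, 32903), Pow(Rational(584054, 17), -1)) = Mul(Rational(1408939364, 32903), Rational(17, 584054)) = Rational(11975984594, 9608564381)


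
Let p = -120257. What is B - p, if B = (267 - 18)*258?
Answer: 184499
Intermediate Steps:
B = 64242 (B = 249*258 = 64242)
B - p = 64242 - 1*(-120257) = 64242 + 120257 = 184499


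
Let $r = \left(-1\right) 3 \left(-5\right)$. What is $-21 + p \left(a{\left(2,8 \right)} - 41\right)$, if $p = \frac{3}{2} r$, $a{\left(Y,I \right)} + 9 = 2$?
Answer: $-1101$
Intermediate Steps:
$r = 15$ ($r = \left(-3\right) \left(-5\right) = 15$)
$a{\left(Y,I \right)} = -7$ ($a{\left(Y,I \right)} = -9 + 2 = -7$)
$p = \frac{45}{2}$ ($p = \frac{3}{2} \cdot 15 = \frac{45}{2} \approx 22.5$)
$-21 + p \left(a{\left(2,8 \right)} - 41\right) = -21 + \frac{45 \left(-7 - 41\right)}{2} = -21 + \frac{45}{2} \left(-48\right) = -21 - 1080 = -1101$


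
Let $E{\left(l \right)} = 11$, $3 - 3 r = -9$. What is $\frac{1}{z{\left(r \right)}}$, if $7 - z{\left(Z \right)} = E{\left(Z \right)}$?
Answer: $- \frac{1}{4} \approx -0.25$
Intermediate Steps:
$r = 4$ ($r = 1 - -3 = 1 + 3 = 4$)
$z{\left(Z \right)} = -4$ ($z{\left(Z \right)} = 7 - 11 = -4$)
$\frac{1}{z{\left(r \right)}} = \frac{1}{-4} = - \frac{1}{4}$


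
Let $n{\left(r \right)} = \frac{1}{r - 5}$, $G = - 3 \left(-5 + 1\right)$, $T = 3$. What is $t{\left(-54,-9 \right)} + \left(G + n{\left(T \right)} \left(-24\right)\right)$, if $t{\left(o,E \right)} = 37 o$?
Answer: $-1974$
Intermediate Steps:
$G = 12$ ($G = \left(-3\right) \left(-4\right) = 12$)
$n{\left(r \right)} = \frac{1}{-5 + r}$
$t{\left(-54,-9 \right)} + \left(G + n{\left(T \right)} \left(-24\right)\right) = 37 \left(-54\right) + \left(12 + \frac{1}{-5 + 3} \left(-24\right)\right) = -1998 + \left(12 + \frac{1}{-2} \left(-24\right)\right) = -1998 + \left(12 - -12\right) = -1998 + \left(12 + 12\right) = -1998 + 24 = -1974$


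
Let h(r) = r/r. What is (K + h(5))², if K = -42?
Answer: 1681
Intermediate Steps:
h(r) = 1
(K + h(5))² = (-42 + 1)² = (-41)² = 1681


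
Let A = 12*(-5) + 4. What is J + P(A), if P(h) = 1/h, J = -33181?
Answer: -1858137/56 ≈ -33181.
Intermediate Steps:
A = -56 (A = -60 + 4 = -56)
J + P(A) = -33181 + 1/(-56) = -33181 - 1/56 = -1858137/56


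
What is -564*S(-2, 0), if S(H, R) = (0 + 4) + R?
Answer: -2256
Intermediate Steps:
S(H, R) = 4 + R
-564*S(-2, 0) = -564*(4 + 0) = -564*4 = -2256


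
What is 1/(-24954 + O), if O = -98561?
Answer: -1/123515 ≈ -8.0962e-6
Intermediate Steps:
1/(-24954 + O) = 1/(-24954 - 98561) = 1/(-123515) = -1/123515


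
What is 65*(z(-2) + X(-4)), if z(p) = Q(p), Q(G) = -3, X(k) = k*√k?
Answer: -195 - 520*I ≈ -195.0 - 520.0*I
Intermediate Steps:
X(k) = k^(3/2)
z(p) = -3
65*(z(-2) + X(-4)) = 65*(-3 + (-4)^(3/2)) = 65*(-3 - 8*I) = -195 - 520*I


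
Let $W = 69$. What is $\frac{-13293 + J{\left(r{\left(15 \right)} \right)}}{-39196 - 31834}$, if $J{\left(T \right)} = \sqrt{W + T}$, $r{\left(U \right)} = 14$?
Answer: $\frac{13293}{71030} - \frac{\sqrt{83}}{71030} \approx 0.18702$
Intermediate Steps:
$J{\left(T \right)} = \sqrt{69 + T}$
$\frac{-13293 + J{\left(r{\left(15 \right)} \right)}}{-39196 - 31834} = \frac{-13293 + \sqrt{69 + 14}}{-39196 - 31834} = \frac{-13293 + \sqrt{83}}{-39196 - 31834} = \frac{-13293 + \sqrt{83}}{-71030} = \left(-13293 + \sqrt{83}\right) \left(- \frac{1}{71030}\right) = \frac{13293}{71030} - \frac{\sqrt{83}}{71030}$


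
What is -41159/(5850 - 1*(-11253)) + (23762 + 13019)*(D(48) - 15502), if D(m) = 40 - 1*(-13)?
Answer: -9718432070066/17103 ≈ -5.6823e+8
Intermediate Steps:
D(m) = 53 (D(m) = 40 + 13 = 53)
-41159/(5850 - 1*(-11253)) + (23762 + 13019)*(D(48) - 15502) = -41159/(5850 - 1*(-11253)) + (23762 + 13019)*(53 - 15502) = -41159/(5850 + 11253) + 36781*(-15449) = -41159/17103 - 568229669 = -9718432070066/17103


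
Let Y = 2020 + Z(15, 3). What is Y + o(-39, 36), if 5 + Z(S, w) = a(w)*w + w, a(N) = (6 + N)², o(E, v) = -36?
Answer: 2225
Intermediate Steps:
Z(S, w) = -5 + w + w*(6 + w)² (Z(S, w) = -5 + ((6 + w)²*w + w) = -5 + (w*(6 + w)² + w) = -5 + (w + w*(6 + w)²) = -5 + w + w*(6 + w)²)
Y = 2261 (Y = 2020 + (-5 + 3 + 3*(6 + 3)²) = 2020 + (-5 + 3 + 3*9²) = 2020 + (-5 + 3 + 3*81) = 2020 + (-5 + 3 + 243) = 2020 + 241 = 2261)
Y + o(-39, 36) = 2261 - 36 = 2225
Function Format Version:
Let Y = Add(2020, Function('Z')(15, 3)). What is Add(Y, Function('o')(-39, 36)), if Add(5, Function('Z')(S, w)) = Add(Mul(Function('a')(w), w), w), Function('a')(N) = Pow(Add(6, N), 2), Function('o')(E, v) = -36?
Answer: 2225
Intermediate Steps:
Function('Z')(S, w) = Add(-5, w, Mul(w, Pow(Add(6, w), 2))) (Function('Z')(S, w) = Add(-5, Add(Mul(Pow(Add(6, w), 2), w), w)) = Add(-5, Add(Mul(w, Pow(Add(6, w), 2)), w)) = Add(-5, Add(w, Mul(w, Pow(Add(6, w), 2)))) = Add(-5, w, Mul(w, Pow(Add(6, w), 2))))
Y = 2261 (Y = Add(2020, Add(-5, 3, Mul(3, Pow(Add(6, 3), 2)))) = Add(2020, Add(-5, 3, Mul(3, Pow(9, 2)))) = Add(2020, Add(-5, 3, Mul(3, 81))) = Add(2020, Add(-5, 3, 243)) = Add(2020, 241) = 2261)
Add(Y, Function('o')(-39, 36)) = Add(2261, -36) = 2225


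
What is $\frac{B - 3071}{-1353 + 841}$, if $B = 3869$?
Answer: $- \frac{399}{256} \approx -1.5586$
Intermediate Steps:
$\frac{B - 3071}{-1353 + 841} = \frac{3869 - 3071}{-1353 + 841} = \frac{798}{-512} = 798 \left(- \frac{1}{512}\right) = - \frac{399}{256}$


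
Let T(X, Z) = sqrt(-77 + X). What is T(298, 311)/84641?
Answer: sqrt(221)/84641 ≈ 0.00017564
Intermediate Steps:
T(298, 311)/84641 = sqrt(-77 + 298)/84641 = sqrt(221)*(1/84641) = sqrt(221)/84641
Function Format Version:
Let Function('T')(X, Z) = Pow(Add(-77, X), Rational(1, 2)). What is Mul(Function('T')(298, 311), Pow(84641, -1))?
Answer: Mul(Rational(1, 84641), Pow(221, Rational(1, 2))) ≈ 0.00017564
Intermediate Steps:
Mul(Function('T')(298, 311), Pow(84641, -1)) = Mul(Pow(Add(-77, 298), Rational(1, 2)), Pow(84641, -1)) = Mul(Pow(221, Rational(1, 2)), Rational(1, 84641)) = Mul(Rational(1, 84641), Pow(221, Rational(1, 2)))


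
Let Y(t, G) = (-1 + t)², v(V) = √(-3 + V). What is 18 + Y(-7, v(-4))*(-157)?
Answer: -10030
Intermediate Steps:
18 + Y(-7, v(-4))*(-157) = 18 + (-1 - 7)²*(-157) = 18 + (-8)²*(-157) = 18 + 64*(-157) = 18 - 10048 = -10030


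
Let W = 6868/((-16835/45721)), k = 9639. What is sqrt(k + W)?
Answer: I*sqrt(15115565045)/1295 ≈ 94.938*I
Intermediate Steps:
W = -24154756/1295 (W = 6868/((-16835*1/45721)) = 6868/(-1295/3517) = 6868*(-3517/1295) = -24154756/1295 ≈ -18652.)
sqrt(k + W) = sqrt(9639 - 24154756/1295) = sqrt(-11672251/1295) = I*sqrt(15115565045)/1295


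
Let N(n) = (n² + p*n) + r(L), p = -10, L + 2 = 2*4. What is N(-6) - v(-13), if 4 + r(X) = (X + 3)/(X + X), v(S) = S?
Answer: 423/4 ≈ 105.75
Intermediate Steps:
L = 6 (L = -2 + 2*4 = -2 + 8 = 6)
r(X) = -4 + (3 + X)/(2*X) (r(X) = -4 + (X + 3)/(X + X) = -4 + (3 + X)/((2*X)) = -4 + (3 + X)*(1/(2*X)) = -4 + (3 + X)/(2*X))
N(n) = -13/4 + n² - 10*n (N(n) = (n² - 10*n) + (½)*(3 - 7*6)/6 = (n² - 10*n) + (½)*(⅙)*(3 - 42) = (n² - 10*n) + (½)*(⅙)*(-39) = (n² - 10*n) - 13/4 = -13/4 + n² - 10*n)
N(-6) - v(-13) = (-13/4 + (-6)² - 10*(-6)) - 1*(-13) = (-13/4 + 36 + 60) + 13 = 371/4 + 13 = 423/4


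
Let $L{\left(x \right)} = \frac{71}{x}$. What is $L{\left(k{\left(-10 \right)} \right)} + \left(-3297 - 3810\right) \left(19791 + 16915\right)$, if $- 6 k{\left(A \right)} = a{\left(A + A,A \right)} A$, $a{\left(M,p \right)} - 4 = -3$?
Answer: $- \frac{1304347497}{5} \approx -2.6087 \cdot 10^{8}$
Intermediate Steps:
$a{\left(M,p \right)} = 1$ ($a{\left(M,p \right)} = 4 - 3 = 1$)
$k{\left(A \right)} = - \frac{A}{6}$ ($k{\left(A \right)} = - \frac{1 A}{6} = - \frac{A}{6}$)
$L{\left(k{\left(-10 \right)} \right)} + \left(-3297 - 3810\right) \left(19791 + 16915\right) = \frac{71}{\left(- \frac{1}{6}\right) \left(-10\right)} + \left(-3297 - 3810\right) \left(19791 + 16915\right) = \frac{71}{\frac{5}{3}} - 260869542 = 71 \cdot \frac{3}{5} - 260869542 = \frac{213}{5} - 260869542 = - \frac{1304347497}{5}$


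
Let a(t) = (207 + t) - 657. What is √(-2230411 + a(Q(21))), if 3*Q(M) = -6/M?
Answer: I*√983809743/21 ≈ 1493.6*I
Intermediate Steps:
Q(M) = -2/M (Q(M) = (-6/M)/3 = -2/M)
a(t) = -450 + t
√(-2230411 + a(Q(21))) = √(-2230411 + (-450 - 2/21)) = √(-2230411 - 9452/21) = √(-46848083/21) = I*√983809743/21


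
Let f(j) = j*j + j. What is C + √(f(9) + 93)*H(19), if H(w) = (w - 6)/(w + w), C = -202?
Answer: -202 + 13*√183/38 ≈ -197.37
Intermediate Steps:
f(j) = j + j² (f(j) = j² + j = j + j²)
H(w) = (-6 + w)/(2*w) (H(w) = (-6 + w)/((2*w)) = (-6 + w)*(1/(2*w)) = (-6 + w)/(2*w))
C + √(f(9) + 93)*H(19) = -202 + √(9*(1 + 9) + 93)*((½)*(-6 + 19)/19) = -202 + √(9*10 + 93)*((½)*(1/19)*13) = -202 + √(90 + 93)*(13/38) = -202 + √183*(13/38) = -202 + 13*√183/38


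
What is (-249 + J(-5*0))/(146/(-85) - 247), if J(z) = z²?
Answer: 7055/7047 ≈ 1.0011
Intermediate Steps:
(-249 + J(-5*0))/(146/(-85) - 247) = (-249 + (-5*0)²)/(146/(-85) - 247) = (-249 + 0²)/(146*(-1/85) - 247) = (-249 + 0)/(-146/85 - 247) = -249/(-21141/85) = -249*(-85/21141) = 7055/7047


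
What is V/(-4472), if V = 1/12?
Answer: -1/53664 ≈ -1.8634e-5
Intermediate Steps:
V = 1/12 (V = 1*(1/12) = 1/12 ≈ 0.083333)
V/(-4472) = (1/12)/(-4472) = -1/4472*1/12 = -1/53664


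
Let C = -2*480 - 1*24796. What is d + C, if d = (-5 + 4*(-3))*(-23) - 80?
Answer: -25445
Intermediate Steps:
d = 311 (d = (-5 - 12)*(-23) - 80 = -17*(-23) - 80 = 391 - 80 = 311)
C = -25756 (C = -960 - 24796 = -25756)
d + C = 311 - 25756 = -25445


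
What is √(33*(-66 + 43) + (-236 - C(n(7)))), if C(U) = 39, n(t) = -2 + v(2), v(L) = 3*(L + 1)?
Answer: I*√1034 ≈ 32.156*I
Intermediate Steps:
v(L) = 3 + 3*L (v(L) = 3*(1 + L) = 3 + 3*L)
n(t) = 7 (n(t) = -2 + (3 + 3*2) = -2 + (3 + 6) = -2 + 9 = 7)
√(33*(-66 + 43) + (-236 - C(n(7)))) = √(33*(-66 + 43) + (-236 - 1*39)) = √(33*(-23) + (-236 - 39)) = √(-759 - 275) = √(-1034) = I*√1034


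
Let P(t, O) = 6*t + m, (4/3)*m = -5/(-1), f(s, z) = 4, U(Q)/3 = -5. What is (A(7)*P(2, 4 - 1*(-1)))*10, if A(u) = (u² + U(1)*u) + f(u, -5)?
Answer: -8190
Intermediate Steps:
U(Q) = -15 (U(Q) = 3*(-5) = -15)
m = 15/4 (m = 3*(-5/(-1))/4 = 3*(-5*(-1))/4 = (¾)*5 = 15/4 ≈ 3.7500)
P(t, O) = 15/4 + 6*t (P(t, O) = 6*t + 15/4 = 15/4 + 6*t)
A(u) = 4 + u² - 15*u (A(u) = (u² - 15*u) + 4 = 4 + u² - 15*u)
(A(7)*P(2, 4 - 1*(-1)))*10 = ((4 + 7² - 15*7)*(15/4 + 6*2))*10 = ((4 + 49 - 105)*(15/4 + 12))*10 = -52*63/4*10 = -819*10 = -8190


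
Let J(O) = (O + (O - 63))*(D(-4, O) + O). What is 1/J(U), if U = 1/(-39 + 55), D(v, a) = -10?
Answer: 128/79977 ≈ 0.0016005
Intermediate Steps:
U = 1/16 ≈ 0.062500
J(O) = (-63 + 2*O)*(-10 + O) (J(O) = (O + (O - 63))*(-10 + O) = (O + (-63 + O))*(-10 + O) = (-63 + 2*O)*(-10 + O))
1/J(U) = 1/(630 - 83*1/16 + 2*(1/16)²) = 1/(630 - 83/16 + 2*(1/256)) = 1/(630 - 83/16 + 1/128) = 1/(79977/128) = 128/79977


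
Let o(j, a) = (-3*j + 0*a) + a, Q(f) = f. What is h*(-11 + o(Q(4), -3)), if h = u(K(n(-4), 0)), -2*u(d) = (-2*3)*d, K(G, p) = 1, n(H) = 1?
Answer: -78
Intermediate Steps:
o(j, a) = a - 3*j (o(j, a) = (-3*j + 0) + a = -3*j + a = a - 3*j)
u(d) = 3*d (u(d) = -(-2*3)*d/2 = -(-3)*d = 3*d)
h = 3 (h = 3*1 = 3)
h*(-11 + o(Q(4), -3)) = 3*(-11 + (-3 - 3*4)) = 3*(-11 + (-3 - 12)) = 3*(-11 - 15) = 3*(-26) = -78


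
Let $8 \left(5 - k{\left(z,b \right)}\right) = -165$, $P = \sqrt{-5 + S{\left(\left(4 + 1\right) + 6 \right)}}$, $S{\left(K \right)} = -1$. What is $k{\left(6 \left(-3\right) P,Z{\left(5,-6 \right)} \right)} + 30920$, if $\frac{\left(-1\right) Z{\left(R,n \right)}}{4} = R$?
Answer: $\frac{247565}{8} \approx 30946.0$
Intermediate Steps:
$Z{\left(R,n \right)} = - 4 R$
$P = i \sqrt{6}$ ($P = \sqrt{-5 - 1} = \sqrt{-6} = i \sqrt{6} \approx 2.4495 i$)
$k{\left(z,b \right)} = \frac{205}{8}$ ($k{\left(z,b \right)} = 5 - - \frac{165}{8} = 5 + \frac{165}{8} = \frac{205}{8}$)
$k{\left(6 \left(-3\right) P,Z{\left(5,-6 \right)} \right)} + 30920 = \frac{205}{8} + 30920 = \frac{247565}{8}$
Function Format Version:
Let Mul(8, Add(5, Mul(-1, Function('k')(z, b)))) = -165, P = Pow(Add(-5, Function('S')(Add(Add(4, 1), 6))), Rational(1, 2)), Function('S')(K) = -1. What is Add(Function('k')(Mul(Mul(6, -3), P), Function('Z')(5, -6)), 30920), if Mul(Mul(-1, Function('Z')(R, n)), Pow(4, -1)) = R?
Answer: Rational(247565, 8) ≈ 30946.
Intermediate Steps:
Function('Z')(R, n) = Mul(-4, R)
P = Mul(I, Pow(6, Rational(1, 2))) (P = Pow(Add(-5, -1), Rational(1, 2)) = Pow(-6, Rational(1, 2)) = Mul(I, Pow(6, Rational(1, 2))) ≈ Mul(2.4495, I))
Function('k')(z, b) = Rational(205, 8) (Function('k')(z, b) = Add(5, Mul(Rational(-1, 8), -165)) = Add(5, Rational(165, 8)) = Rational(205, 8))
Add(Function('k')(Mul(Mul(6, -3), P), Function('Z')(5, -6)), 30920) = Add(Rational(205, 8), 30920) = Rational(247565, 8)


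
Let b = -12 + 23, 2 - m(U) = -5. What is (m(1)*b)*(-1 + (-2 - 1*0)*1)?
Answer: -231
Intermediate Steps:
m(U) = 7 (m(U) = 2 - 1*(-5) = 2 + 5 = 7)
b = 11
(m(1)*b)*(-1 + (-2 - 1*0)*1) = (7*11)*(-1 + (-2 - 1*0)*1) = 77*(-1 + (-2 + 0)*1) = 77*(-1 - 2*1) = 77*(-1 - 2) = 77*(-3) = -231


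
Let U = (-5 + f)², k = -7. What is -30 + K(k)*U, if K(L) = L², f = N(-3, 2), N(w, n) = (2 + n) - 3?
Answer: 754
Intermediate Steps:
N(w, n) = -1 + n
f = 1 (f = -1 + 2 = 1)
U = 16 (U = (-5 + 1)² = (-4)² = 16)
-30 + K(k)*U = -30 + (-7)²*16 = -30 + 49*16 = -30 + 784 = 754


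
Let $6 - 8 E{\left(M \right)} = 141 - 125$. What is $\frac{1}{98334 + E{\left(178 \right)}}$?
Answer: $\frac{4}{393331} \approx 1.017 \cdot 10^{-5}$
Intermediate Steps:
$E{\left(M \right)} = - \frac{5}{4}$ ($E{\left(M \right)} = \frac{3}{4} - \frac{141 - 125}{8} = \frac{3}{4} - 2 = - \frac{5}{4}$)
$\frac{1}{98334 + E{\left(178 \right)}} = \frac{1}{98334 - \frac{5}{4}} = \frac{1}{\frac{393331}{4}} = \frac{4}{393331}$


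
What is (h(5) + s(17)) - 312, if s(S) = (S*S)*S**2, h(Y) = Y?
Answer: 83214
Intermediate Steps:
s(S) = S**4 (s(S) = S**2*S**2 = S**4)
(h(5) + s(17)) - 312 = (5 + 17**4) - 312 = (5 + 83521) - 312 = 83526 - 312 = 83214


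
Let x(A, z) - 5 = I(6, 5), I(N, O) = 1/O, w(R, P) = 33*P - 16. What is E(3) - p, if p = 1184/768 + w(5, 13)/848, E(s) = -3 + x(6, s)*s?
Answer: 134467/12720 ≈ 10.571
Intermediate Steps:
w(R, P) = -16 + 33*P
x(A, z) = 26/5 (x(A, z) = 5 + 1/5 = 5 + ⅕ = 26/5)
E(s) = -3 + 26*s/5
p = 5161/2544 (p = 1184/768 + (-16 + 33*13)/848 = 1184*(1/768) + (-16 + 429)*(1/848) = 37/24 + 413*(1/848) = 37/24 + 413/848 = 5161/2544 ≈ 2.0287)
E(3) - p = (-3 + (26/5)*3) - 1*5161/2544 = (-3 + 78/5) - 5161/2544 = 63/5 - 5161/2544 = 134467/12720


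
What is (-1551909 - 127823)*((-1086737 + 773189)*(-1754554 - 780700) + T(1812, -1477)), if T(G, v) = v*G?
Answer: -1335254484511415376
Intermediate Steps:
T(G, v) = G*v
(-1551909 - 127823)*((-1086737 + 773189)*(-1754554 - 780700) + T(1812, -1477)) = (-1551909 - 127823)*((-1086737 + 773189)*(-1754554 - 780700) + 1812*(-1477)) = -1679732*(-313548*(-2535254) - 2676324) = -1679732*(794923821192 - 2676324) = -1679732*794921144868 = -1335254484511415376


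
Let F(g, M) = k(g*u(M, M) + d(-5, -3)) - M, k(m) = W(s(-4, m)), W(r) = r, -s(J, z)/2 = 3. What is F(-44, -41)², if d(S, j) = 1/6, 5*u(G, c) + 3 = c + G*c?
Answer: 1225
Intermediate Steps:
s(J, z) = -6 (s(J, z) = -2*3 = -6)
u(G, c) = -⅗ + c/5 + G*c/5 (u(G, c) = -⅗ + (c + G*c)/5 = -⅗ + (c/5 + G*c/5) = -⅗ + c/5 + G*c/5)
d(S, j) = ⅙
k(m) = -6
F(g, M) = -6 - M
F(-44, -41)² = (-6 - 1*(-41))² = (-6 + 41)² = 35² = 1225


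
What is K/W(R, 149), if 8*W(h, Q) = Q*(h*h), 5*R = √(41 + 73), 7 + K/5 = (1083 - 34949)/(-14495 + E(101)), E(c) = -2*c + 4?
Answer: -1642500/5942269 ≈ -0.27641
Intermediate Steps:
E(c) = 4 - 2*c
K = -49275/2099 (K = -35 + 5*((1083 - 34949)/(-14495 + (4 - 2*101))) = -35 + 5*(-33866/(-14495 + (4 - 202))) = -35 + 5*(-33866/(-14495 - 198)) = -35 + 5*(-33866/(-14693)) = -35 + 5*(-33866*(-1/14693)) = -35 + 5*(4838/2099) = -35 + 24190/2099 = -49275/2099 ≈ -23.475)
R = √114/5 (R = √(41 + 73)/5 = √114/5 ≈ 2.1354)
W(h, Q) = Q*h²/8 (W(h, Q) = (Q*(h*h))/8 = (Q*h²)/8 = Q*h²/8)
K/W(R, 149) = -49275/(2099*((⅛)*149*(√114/5)²)) = -49275/(2099*((⅛)*149*(114/25))) = -49275/(2099*8493/100) = -49275/2099*100/8493 = -1642500/5942269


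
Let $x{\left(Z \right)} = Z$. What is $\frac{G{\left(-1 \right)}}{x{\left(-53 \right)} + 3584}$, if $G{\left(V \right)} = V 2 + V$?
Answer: $- \frac{1}{1177} \approx -0.00084962$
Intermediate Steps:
$G{\left(V \right)} = 3 V$ ($G{\left(V \right)} = 2 V + V = 3 V$)
$\frac{G{\left(-1 \right)}}{x{\left(-53 \right)} + 3584} = \frac{3 \left(-1\right)}{-53 + 3584} = - \frac{3}{3531} = \left(-3\right) \frac{1}{3531} = - \frac{1}{1177}$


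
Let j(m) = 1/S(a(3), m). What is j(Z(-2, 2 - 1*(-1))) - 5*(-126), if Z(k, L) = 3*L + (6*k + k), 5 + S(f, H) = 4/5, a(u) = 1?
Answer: 13225/21 ≈ 629.76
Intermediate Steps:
S(f, H) = -21/5 (S(f, H) = -5 + 4/5 = -21/5)
Z(k, L) = 3*L + 7*k
j(m) = -5/21 (j(m) = 1/(-21/5) = -5/21)
j(Z(-2, 2 - 1*(-1))) - 5*(-126) = -5/21 - 5*(-126) = -5/21 + 630 = 13225/21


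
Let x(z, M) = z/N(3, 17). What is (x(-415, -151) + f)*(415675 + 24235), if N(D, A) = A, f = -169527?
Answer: -1267985146340/17 ≈ -7.4587e+10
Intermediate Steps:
x(z, M) = z/17
(x(-415, -151) + f)*(415675 + 24235) = ((1/17)*(-415) - 169527)*(415675 + 24235) = (-415/17 - 169527)*439910 = -2882374/17*439910 = -1267985146340/17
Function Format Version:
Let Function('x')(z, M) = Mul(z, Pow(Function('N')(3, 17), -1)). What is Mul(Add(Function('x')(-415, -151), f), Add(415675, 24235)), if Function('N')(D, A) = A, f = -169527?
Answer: Rational(-1267985146340, 17) ≈ -7.4587e+10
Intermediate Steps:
Function('x')(z, M) = Mul(Rational(1, 17), z) (Function('x')(z, M) = Mul(z, Pow(17, -1)) = Mul(z, Rational(1, 17)) = Mul(Rational(1, 17), z))
Mul(Add(Function('x')(-415, -151), f), Add(415675, 24235)) = Mul(Add(Mul(Rational(1, 17), -415), -169527), Add(415675, 24235)) = Mul(Add(Rational(-415, 17), -169527), 439910) = Mul(Rational(-2882374, 17), 439910) = Rational(-1267985146340, 17)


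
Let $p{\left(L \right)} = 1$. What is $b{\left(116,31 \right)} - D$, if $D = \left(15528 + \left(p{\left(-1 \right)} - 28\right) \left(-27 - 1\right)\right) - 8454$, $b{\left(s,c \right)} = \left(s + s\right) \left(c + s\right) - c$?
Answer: $26243$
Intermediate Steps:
$b{\left(s,c \right)} = - c + 2 s \left(c + s\right)$ ($b{\left(s,c \right)} = 2 s \left(c + s\right) - c = - c + 2 s \left(c + s\right)$)
$D = 7830$ ($D = \left(15528 + \left(1 - 28\right) \left(-27 - 1\right)\right) - 8454 = \left(15528 - 27 \left(-27 - 1\right)\right) - 8454 = \left(15528 - -756\right) - 8454 = \left(15528 + 756\right) - 8454 = 16284 - 8454 = 7830$)
$b{\left(116,31 \right)} - D = \left(\left(-1\right) 31 + 2 \cdot 116^{2} + 2 \cdot 31 \cdot 116\right) - 7830 = \left(-31 + 2 \cdot 13456 + 7192\right) - 7830 = \left(-31 + 26912 + 7192\right) - 7830 = 34073 - 7830 = 26243$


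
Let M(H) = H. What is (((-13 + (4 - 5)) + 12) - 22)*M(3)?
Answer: -72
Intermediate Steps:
(((-13 + (4 - 5)) + 12) - 22)*M(3) = (((-13 + (4 - 5)) + 12) - 22)*3 = (((-13 - 1) + 12) - 22)*3 = ((-14 + 12) - 22)*3 = (-2 - 22)*3 = -24*3 = -72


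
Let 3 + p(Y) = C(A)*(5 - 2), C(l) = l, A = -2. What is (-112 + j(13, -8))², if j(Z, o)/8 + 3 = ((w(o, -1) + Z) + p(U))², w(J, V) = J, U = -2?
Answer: 64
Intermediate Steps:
p(Y) = -9 (p(Y) = -3 - 2*(5 - 2) = -3 - 2*3 = -3 - 6 = -9)
j(Z, o) = -24 + 8*(-9 + Z + o)² (j(Z, o) = -24 + 8*((o + Z) - 9)² = -24 + 8*((Z + o) - 9)² = -24 + 8*(-9 + Z + o)²)
(-112 + j(13, -8))² = (-112 + (-24 + 8*(-9 + 13 - 8)²))² = (-112 + (-24 + 8*(-4)²))² = (-112 + (-24 + 8*16))² = (-112 + (-24 + 128))² = (-112 + 104)² = (-8)² = 64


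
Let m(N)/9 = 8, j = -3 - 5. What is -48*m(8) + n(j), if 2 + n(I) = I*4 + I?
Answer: -3498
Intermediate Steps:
j = -8
m(N) = 72 (m(N) = 9*8 = 72)
n(I) = -2 + 5*I (n(I) = -2 + (I*4 + I) = -2 + (4*I + I) = -2 + 5*I)
-48*m(8) + n(j) = -48*72 + (-2 + 5*(-8)) = -3456 + (-2 - 40) = -3456 - 42 = -3498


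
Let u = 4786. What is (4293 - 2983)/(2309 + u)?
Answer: 262/1419 ≈ 0.18464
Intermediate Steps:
(4293 - 2983)/(2309 + u) = (4293 - 2983)/(2309 + 4786) = 1310/7095 = 1310*(1/7095) = 262/1419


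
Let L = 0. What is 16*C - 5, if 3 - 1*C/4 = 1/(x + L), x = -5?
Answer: 999/5 ≈ 199.80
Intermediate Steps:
C = 64/5 (C = 12 - 4/(-5 + 0) = 12 - 4/(-5) = 12 - 4*(-1/5) = 12 + 4/5 = 64/5 ≈ 12.800)
16*C - 5 = 16*(64/5) - 5 = 1024/5 - 5 = 999/5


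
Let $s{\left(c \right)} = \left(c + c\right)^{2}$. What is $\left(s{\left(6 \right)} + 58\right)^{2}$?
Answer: $40804$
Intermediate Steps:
$s{\left(c \right)} = 4 c^{2}$ ($s{\left(c \right)} = \left(2 c\right)^{2} = 4 c^{2}$)
$\left(s{\left(6 \right)} + 58\right)^{2} = \left(4 \cdot 6^{2} + 58\right)^{2} = \left(4 \cdot 36 + 58\right)^{2} = \left(144 + 58\right)^{2} = 202^{2} = 40804$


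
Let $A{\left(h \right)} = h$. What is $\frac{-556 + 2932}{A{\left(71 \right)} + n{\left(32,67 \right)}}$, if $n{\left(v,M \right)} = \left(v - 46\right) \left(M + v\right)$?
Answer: $- \frac{2376}{1315} \approx -1.8068$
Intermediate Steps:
$n{\left(v,M \right)} = \left(-46 + v\right) \left(M + v\right)$
$\frac{-556 + 2932}{A{\left(71 \right)} + n{\left(32,67 \right)}} = \frac{-556 + 2932}{71 + \left(32^{2} - 3082 - 1472 + 67 \cdot 32\right)} = \frac{2376}{71 + \left(1024 - 3082 - 1472 + 2144\right)} = \frac{2376}{71 - 1386} = \frac{2376}{-1315} = 2376 \left(- \frac{1}{1315}\right) = - \frac{2376}{1315}$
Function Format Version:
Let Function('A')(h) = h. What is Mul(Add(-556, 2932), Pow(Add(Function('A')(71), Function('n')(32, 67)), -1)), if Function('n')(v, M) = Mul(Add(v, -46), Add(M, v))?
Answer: Rational(-2376, 1315) ≈ -1.8068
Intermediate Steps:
Function('n')(v, M) = Mul(Add(-46, v), Add(M, v))
Mul(Add(-556, 2932), Pow(Add(Function('A')(71), Function('n')(32, 67)), -1)) = Mul(Add(-556, 2932), Pow(Add(71, Add(Pow(32, 2), Mul(-46, 67), Mul(-46, 32), Mul(67, 32))), -1)) = Mul(2376, Pow(Add(71, Add(1024, -3082, -1472, 2144)), -1)) = Mul(2376, Pow(Add(71, -1386), -1)) = Mul(2376, Pow(-1315, -1)) = Mul(2376, Rational(-1, 1315)) = Rational(-2376, 1315)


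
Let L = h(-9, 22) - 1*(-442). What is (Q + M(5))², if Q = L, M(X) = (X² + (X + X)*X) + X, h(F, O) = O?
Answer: 295936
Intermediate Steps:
L = 464 (L = 22 - 1*(-442) = 22 + 442 = 464)
M(X) = X + 3*X² (M(X) = (X² + (2*X)*X) + X = (X² + 2*X²) + X = 3*X² + X = X + 3*X²)
Q = 464
(Q + M(5))² = (464 + 5*(1 + 3*5))² = (464 + 5*(1 + 15))² = (464 + 5*16)² = (464 + 80)² = 544² = 295936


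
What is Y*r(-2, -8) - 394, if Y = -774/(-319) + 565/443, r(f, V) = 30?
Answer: -39985388/141317 ≈ -282.95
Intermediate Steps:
Y = 523117/141317 (Y = -774*(-1/319) + 565*(1/443) = 774/319 + 565/443 = 523117/141317 ≈ 3.7017)
Y*r(-2, -8) - 394 = (523117/141317)*30 - 394 = 15693510/141317 - 394 = -39985388/141317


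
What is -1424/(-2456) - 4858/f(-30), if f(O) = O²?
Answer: -665603/138150 ≈ -4.8180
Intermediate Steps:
-1424/(-2456) - 4858/f(-30) = -1424/(-2456) - 4858/((-30)²) = -1424*(-1/2456) - 4858/900 = 178/307 - 4858*1/900 = 178/307 - 2429/450 = -665603/138150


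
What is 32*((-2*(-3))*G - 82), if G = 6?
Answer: -1472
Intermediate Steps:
32*((-2*(-3))*G - 82) = 32*(-2*(-3)*6 - 82) = 32*(6*6 - 82) = 32*(36 - 82) = 32*(-46) = -1472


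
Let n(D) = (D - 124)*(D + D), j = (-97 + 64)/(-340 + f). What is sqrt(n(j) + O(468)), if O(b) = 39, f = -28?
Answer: sqrt(2272002)/368 ≈ 4.0960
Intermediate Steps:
j = 33/368 (j = (-97 + 64)/(-340 - 28) = -33/(-368) = -33*(-1/368) = 33/368 ≈ 0.089674)
n(D) = 2*D*(-124 + D) (n(D) = (-124 + D)*(2*D) = 2*D*(-124 + D))
sqrt(n(j) + O(468)) = sqrt(2*(33/368)*(-124 + 33/368) + 39) = sqrt(2*(33/368)*(-45599/368) + 39) = sqrt(-1504767/67712 + 39) = sqrt(1136001/67712) = sqrt(2272002)/368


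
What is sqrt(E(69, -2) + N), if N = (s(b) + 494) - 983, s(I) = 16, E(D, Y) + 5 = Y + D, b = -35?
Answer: I*sqrt(411) ≈ 20.273*I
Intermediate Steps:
E(D, Y) = -5 + D + Y (E(D, Y) = -5 + (Y + D) = -5 + (D + Y) = -5 + D + Y)
N = -473 (N = (16 + 494) - 983 = 510 - 983 = -473)
sqrt(E(69, -2) + N) = sqrt((-5 + 69 - 2) - 473) = sqrt(62 - 473) = sqrt(-411) = I*sqrt(411)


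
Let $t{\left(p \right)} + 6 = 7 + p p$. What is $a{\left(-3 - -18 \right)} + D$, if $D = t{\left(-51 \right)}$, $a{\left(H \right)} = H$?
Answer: $2617$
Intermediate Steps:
$t{\left(p \right)} = 1 + p^{2}$ ($t{\left(p \right)} = -6 + \left(7 + p p\right) = -6 + \left(7 + p^{2}\right) = 1 + p^{2}$)
$D = 2602$ ($D = 1 + \left(-51\right)^{2} = 1 + 2601 = 2602$)
$a{\left(-3 - -18 \right)} + D = \left(-3 - -18\right) + 2602 = \left(-3 + 18\right) + 2602 = 15 + 2602 = 2617$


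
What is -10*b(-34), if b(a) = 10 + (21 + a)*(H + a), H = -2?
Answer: -4780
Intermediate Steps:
b(a) = 10 + (-2 + a)*(21 + a) (b(a) = 10 + (21 + a)*(-2 + a) = 10 + (-2 + a)*(21 + a))
-10*b(-34) = -10*(-32 + (-34)² + 19*(-34)) = -10*(-32 + 1156 - 646) = -10*478 = -4780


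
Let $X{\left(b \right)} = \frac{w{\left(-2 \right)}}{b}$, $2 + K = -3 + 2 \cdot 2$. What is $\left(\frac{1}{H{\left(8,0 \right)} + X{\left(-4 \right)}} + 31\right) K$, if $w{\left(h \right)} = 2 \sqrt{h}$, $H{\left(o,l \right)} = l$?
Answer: $-31 - i \sqrt{2} \approx -31.0 - 1.4142 i$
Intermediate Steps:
$K = -1$ ($K = -2 + \left(-3 + 2 \cdot 2\right) = -2 + \left(-3 + 4\right) = -2 + 1 = -1$)
$X{\left(b \right)} = \frac{2 i \sqrt{2}}{b}$ ($X{\left(b \right)} = \frac{2 \sqrt{-2}}{b} = \frac{2 i \sqrt{2}}{b}$)
$\left(\frac{1}{H{\left(8,0 \right)} + X{\left(-4 \right)}} + 31\right) K = \left(\frac{1}{0 + \frac{2 i \sqrt{2}}{-4}} + 31\right) \left(-1\right) = \left(\frac{1}{0 + 2 i \sqrt{2} \left(- \frac{1}{4}\right)} + 31\right) \left(-1\right) = \left(\frac{1}{0 - \frac{i \sqrt{2}}{2}} + 31\right) \left(-1\right) = \left(\frac{1}{\left(- \frac{1}{2}\right) i \sqrt{2}} + 31\right) \left(-1\right) = \left(i \sqrt{2} + 31\right) \left(-1\right) = \left(31 + i \sqrt{2}\right) \left(-1\right) = -31 - i \sqrt{2}$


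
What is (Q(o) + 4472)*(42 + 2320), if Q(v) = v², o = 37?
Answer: 13796442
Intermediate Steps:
(Q(o) + 4472)*(42 + 2320) = (37² + 4472)*(42 + 2320) = (1369 + 4472)*2362 = 5841*2362 = 13796442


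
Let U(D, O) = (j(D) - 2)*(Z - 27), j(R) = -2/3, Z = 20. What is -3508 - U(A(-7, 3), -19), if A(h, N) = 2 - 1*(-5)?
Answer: -10580/3 ≈ -3526.7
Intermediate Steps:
j(R) = -⅔ (j(R) = -2*⅓ = -⅔)
A(h, N) = 7 (A(h, N) = 2 + 5 = 7)
U(D, O) = 56/3 (U(D, O) = (-⅔ - 2)*(20 - 27) = -8/3*(-7) = 56/3)
-3508 - U(A(-7, 3), -19) = -3508 - 1*56/3 = -3508 - 56/3 = -10580/3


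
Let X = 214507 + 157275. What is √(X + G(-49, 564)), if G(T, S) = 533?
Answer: √372315 ≈ 610.18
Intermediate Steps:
X = 371782
√(X + G(-49, 564)) = √(371782 + 533) = √372315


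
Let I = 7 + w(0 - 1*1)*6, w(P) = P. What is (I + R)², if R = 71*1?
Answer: 5184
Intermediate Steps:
I = 1 (I = 7 + (0 - 1*1)*6 = 7 + (0 - 1)*6 = 7 - 1*6 = 7 - 6 = 1)
R = 71
(I + R)² = (1 + 71)² = 72² = 5184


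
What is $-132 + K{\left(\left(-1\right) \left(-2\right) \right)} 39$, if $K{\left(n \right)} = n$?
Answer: $-54$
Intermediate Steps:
$-132 + K{\left(\left(-1\right) \left(-2\right) \right)} 39 = -132 + \left(-1\right) \left(-2\right) 39 = -132 + 2 \cdot 39 = -132 + 78 = -54$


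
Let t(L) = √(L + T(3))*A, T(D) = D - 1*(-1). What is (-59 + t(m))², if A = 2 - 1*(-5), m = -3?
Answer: 2704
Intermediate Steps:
T(D) = 1 + D (T(D) = D + 1 = 1 + D)
A = 7 (A = 2 + 5 = 7)
t(L) = 7*√(4 + L) (t(L) = √(L + (1 + 3))*7 = √(L + 4)*7 = √(4 + L)*7 = 7*√(4 + L))
(-59 + t(m))² = (-59 + 7*√(4 - 3))² = (-59 + 7*√1)² = (-59 + 7*1)² = (-59 + 7)² = (-52)² = 2704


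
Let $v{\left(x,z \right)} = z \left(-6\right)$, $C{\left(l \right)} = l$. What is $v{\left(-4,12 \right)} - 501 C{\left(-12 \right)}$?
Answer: $5940$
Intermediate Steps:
$v{\left(x,z \right)} = - 6 z$
$v{\left(-4,12 \right)} - 501 C{\left(-12 \right)} = \left(-6\right) 12 - -6012 = -72 + 6012 = 5940$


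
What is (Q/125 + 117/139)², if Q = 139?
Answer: 1152330916/301890625 ≈ 3.8170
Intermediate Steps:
(Q/125 + 117/139)² = (139/125 + 117/139)² = (33946/17375)² = 1152330916/301890625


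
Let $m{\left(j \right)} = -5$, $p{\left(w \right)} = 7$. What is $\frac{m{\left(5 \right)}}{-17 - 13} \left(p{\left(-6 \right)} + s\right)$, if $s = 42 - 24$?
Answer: $\frac{25}{6} \approx 4.1667$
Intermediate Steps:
$s = 18$ ($s = 42 - 24 = 18$)
$\frac{m{\left(5 \right)}}{-17 - 13} \left(p{\left(-6 \right)} + s\right) = \frac{1}{-17 - 13} \left(-5\right) \left(7 + 18\right) = \frac{1}{-30} \left(-5\right) 25 = \left(- \frac{1}{30}\right) \left(-5\right) 25 = \frac{1}{6} \cdot 25 = \frac{25}{6}$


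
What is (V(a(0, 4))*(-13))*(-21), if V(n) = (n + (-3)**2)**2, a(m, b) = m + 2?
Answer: 33033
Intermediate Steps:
a(m, b) = 2 + m
V(n) = (9 + n)**2 (V(n) = (n + 9)**2 = (9 + n)**2)
(V(a(0, 4))*(-13))*(-21) = ((9 + (2 + 0))**2*(-13))*(-21) = ((9 + 2)**2*(-13))*(-21) = (11**2*(-13))*(-21) = (121*(-13))*(-21) = -1573*(-21) = 33033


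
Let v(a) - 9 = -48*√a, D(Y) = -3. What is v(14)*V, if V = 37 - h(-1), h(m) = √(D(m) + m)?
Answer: 3*(3 - 16*√14)*(37 - 2*I) ≈ -6312.2 + 341.2*I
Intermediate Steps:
v(a) = 9 - 48*√a
h(m) = √(-3 + m)
V = 37 - 2*I (V = 37 - √(-3 - 1) = 37 - √(-4) = 37 - 2*I ≈ 37.0 - 2.0*I)
v(14)*V = (9 - 48*√14)*(37 - 2*I)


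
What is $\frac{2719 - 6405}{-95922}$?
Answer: $\frac{1843}{47961} \approx 0.038427$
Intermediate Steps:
$\frac{2719 - 6405}{-95922} = \left(2719 - 6405\right) \left(- \frac{1}{95922}\right) = \left(-3686\right) \left(- \frac{1}{95922}\right) = \frac{1843}{47961}$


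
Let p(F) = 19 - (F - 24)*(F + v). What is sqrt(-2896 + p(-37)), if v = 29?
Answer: I*sqrt(3365) ≈ 58.009*I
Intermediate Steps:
p(F) = 19 - (-24 + F)*(29 + F) (p(F) = 19 - (F - 24)*(F + 29) = 19 - (-24 + F)*(29 + F))
sqrt(-2896 + p(-37)) = sqrt(-2896 + (715 - 1*(-37)**2 - 5*(-37))) = sqrt(-2896 + (715 - 1*1369 + 185)) = sqrt(-2896 + (715 - 1369 + 185)) = sqrt(-2896 - 469) = sqrt(-3365) = I*sqrt(3365)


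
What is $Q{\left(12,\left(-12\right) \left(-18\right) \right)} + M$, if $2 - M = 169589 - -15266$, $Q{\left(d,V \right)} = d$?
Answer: $-184841$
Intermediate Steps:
$M = -184853$ ($M = 2 - \left(169589 - -15266\right) = 2 - \left(169589 + 15266\right) = 2 - 184855 = -184853$)
$Q{\left(12,\left(-12\right) \left(-18\right) \right)} + M = 12 - 184853 = -184841$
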